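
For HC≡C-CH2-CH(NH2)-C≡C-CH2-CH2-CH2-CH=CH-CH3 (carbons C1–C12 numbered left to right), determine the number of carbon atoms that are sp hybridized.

4

C1: sp ✓
C2: sp ✓
C3: sp3
C4: sp3
C5: sp ✓
C6: sp ✓
C7: sp3
C8: sp3
C9: sp3
C10: sp2
C11: sp2
C12: sp3
C1, C2, C5, C6 → 4 sp carbons.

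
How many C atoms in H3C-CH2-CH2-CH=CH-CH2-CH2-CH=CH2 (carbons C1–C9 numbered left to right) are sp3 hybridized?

5

C1: sp3 ✓
C2: sp3 ✓
C3: sp3 ✓
C4: sp2
C5: sp2
C6: sp3 ✓
C7: sp3 ✓
C8: sp2
C9: sp2
C1, C2, C3, C6, C7 → 5 sp3 carbons.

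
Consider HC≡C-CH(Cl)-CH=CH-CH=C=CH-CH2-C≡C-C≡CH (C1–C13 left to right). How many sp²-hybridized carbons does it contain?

4

C1: sp
C2: sp
C3: sp3
C4: sp2 ✓
C5: sp2 ✓
C6: sp2 ✓
C7: sp
C8: sp2 ✓
C9: sp3
C10: sp
C11: sp
C12: sp
C13: sp
C4, C5, C6, C8 → 4 sp2 carbons.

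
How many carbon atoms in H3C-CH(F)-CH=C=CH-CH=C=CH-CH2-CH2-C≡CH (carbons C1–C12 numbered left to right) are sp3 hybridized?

4

C1: sp3 ✓
C2: sp3 ✓
C3: sp2
C4: sp
C5: sp2
C6: sp2
C7: sp
C8: sp2
C9: sp3 ✓
C10: sp3 ✓
C11: sp
C12: sp
C1, C2, C9, C10 → 4 sp3 carbons.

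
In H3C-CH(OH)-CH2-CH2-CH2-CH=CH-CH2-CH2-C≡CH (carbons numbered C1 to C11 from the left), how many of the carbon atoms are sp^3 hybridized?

C1: sp3 ✓
C2: sp3 ✓
C3: sp3 ✓
C4: sp3 ✓
C5: sp3 ✓
C6: sp2
C7: sp2
C8: sp3 ✓
C9: sp3 ✓
C10: sp
C11: sp
C1, C2, C3, C4, C5, C8, C9 → 7 sp3 carbons.

7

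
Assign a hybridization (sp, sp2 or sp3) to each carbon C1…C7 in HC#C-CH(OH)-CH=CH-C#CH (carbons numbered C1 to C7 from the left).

C1 sp, C2 sp, C3 sp3, C4 sp2, C5 sp2, C6 sp, C7 sp

C1: 2 σ bonds, plus two π bonds — 2 electron domains, sp.
C2: 2 σ bonds, plus two π bonds — 2 electron domains, sp.
C3: 4 σ bonds; 4 regions of electron density → sp3.
C4: 3 σ bonds, plus one π bond; 3 regions of electron density → sp2.
C5 carries 3 σ bonds, plus one π bond, giving a steric number of 3, so it is sp2.
C6 — 2 σ bonds, plus two π bonds. Steric number 2, so sp.
C7 carries 2 σ bonds, plus two π bonds, giving a steric number of 2, so it is sp.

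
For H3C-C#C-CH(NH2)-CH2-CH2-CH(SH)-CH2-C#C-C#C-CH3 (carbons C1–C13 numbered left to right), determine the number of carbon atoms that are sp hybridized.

C1: sp3
C2: sp ✓
C3: sp ✓
C4: sp3
C5: sp3
C6: sp3
C7: sp3
C8: sp3
C9: sp ✓
C10: sp ✓
C11: sp ✓
C12: sp ✓
C13: sp3
C2, C3, C9, C10, C11, C12 → 6 sp carbons.

6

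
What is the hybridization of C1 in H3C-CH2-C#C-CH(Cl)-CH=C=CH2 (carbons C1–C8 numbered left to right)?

C1: 4 σ bonds; 4 regions of electron density → sp3.

sp^3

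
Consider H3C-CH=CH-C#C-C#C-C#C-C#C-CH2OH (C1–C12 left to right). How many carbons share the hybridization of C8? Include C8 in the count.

C8 is sp (two π bonds).
C1: sp3
C2: sp2
C3: sp2
C4: sp ✓
C5: sp ✓
C6: sp ✓
C7: sp ✓
C8: sp ✓
C9: sp ✓
C10: sp ✓
C11: sp ✓
C12: sp3
8 carbons are sp.

8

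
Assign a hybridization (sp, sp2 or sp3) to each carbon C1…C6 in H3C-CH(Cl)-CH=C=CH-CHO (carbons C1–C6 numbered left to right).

C1 sp3, C2 sp3, C3 sp2, C4 sp, C5 sp2, C6 sp2

C1 — 4 σ bonds. Steric number 4, so sp3.
C2 (4 σ bonds) has steric number 4: sp3.
C3: 3 σ bonds, plus one π bond; 3 regions of electron density → sp2.
C4 has 2 σ bonds, plus two π bonds: steric number 2 → sp.
C5 — 3 σ bonds, plus one π bond. Steric number 3, so sp2.
C6 — 3 σ bonds, plus one π bond. Steric number 3, so sp2.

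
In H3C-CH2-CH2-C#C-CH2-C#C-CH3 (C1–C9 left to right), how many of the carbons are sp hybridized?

C1: sp3
C2: sp3
C3: sp3
C4: sp ✓
C5: sp ✓
C6: sp3
C7: sp ✓
C8: sp ✓
C9: sp3
C4, C5, C7, C8 → 4 sp carbons.

4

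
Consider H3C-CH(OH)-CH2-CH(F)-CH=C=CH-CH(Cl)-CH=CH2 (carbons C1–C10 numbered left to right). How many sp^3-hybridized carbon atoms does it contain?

5

C1: sp3 ✓
C2: sp3 ✓
C3: sp3 ✓
C4: sp3 ✓
C5: sp2
C6: sp
C7: sp2
C8: sp3 ✓
C9: sp2
C10: sp2
C1, C2, C3, C4, C8 → 5 sp3 carbons.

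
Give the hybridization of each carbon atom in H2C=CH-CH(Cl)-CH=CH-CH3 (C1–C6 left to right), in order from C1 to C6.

C1 sp2, C2 sp2, C3 sp3, C4 sp2, C5 sp2, C6 sp3

C1 — 3 σ bonds, plus one π bond. Steric number 3, so sp2.
C2 — 3 σ bonds, plus one π bond. Steric number 3, so sp2.
C3: 4 σ bonds — 4 electron domains, sp3.
C4 is sp2: 3 σ bonds, plus one π bond, 3 electron-density regions.
C5 is sp2: 3 σ bonds, plus one π bond, 3 electron-density regions.
C6: 4 σ bonds; 4 regions of electron density → sp3.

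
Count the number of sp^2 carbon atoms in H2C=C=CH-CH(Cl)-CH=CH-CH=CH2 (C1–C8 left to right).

C1: sp2 ✓
C2: sp
C3: sp2 ✓
C4: sp3
C5: sp2 ✓
C6: sp2 ✓
C7: sp2 ✓
C8: sp2 ✓
C1, C3, C5, C6, C7, C8 → 6 sp2 carbons.

6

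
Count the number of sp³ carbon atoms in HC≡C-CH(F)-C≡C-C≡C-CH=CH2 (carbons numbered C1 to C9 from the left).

1

C1: sp
C2: sp
C3: sp3 ✓
C4: sp
C5: sp
C6: sp
C7: sp
C8: sp2
C9: sp2
C3 → 1 sp3 carbon.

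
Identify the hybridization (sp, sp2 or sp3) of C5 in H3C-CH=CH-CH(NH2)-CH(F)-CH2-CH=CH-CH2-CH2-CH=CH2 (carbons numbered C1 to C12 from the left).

C5 (4 σ bonds) has steric number 4: sp3.

sp³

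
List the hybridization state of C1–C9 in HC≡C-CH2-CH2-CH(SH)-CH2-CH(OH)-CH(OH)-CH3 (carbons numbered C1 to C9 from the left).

C1 carries 2 σ bonds, plus two π bonds, giving a steric number of 2, so it is sp.
C2 — 2 σ bonds, plus two π bonds. Steric number 2, so sp.
C3 (4 σ bonds) has steric number 4: sp3.
C4: 4 σ bonds; 4 regions of electron density → sp3.
C5 carries 4 σ bonds, giving a steric number of 4, so it is sp3.
C6 (4 σ bonds) has steric number 4: sp3.
C7 has 4 σ bonds: steric number 4 → sp3.
C8: 4 σ bonds — 4 electron domains, sp3.
C9: 4 σ bonds — 4 electron domains, sp3.

C1 sp, C2 sp, C3 sp3, C4 sp3, C5 sp3, C6 sp3, C7 sp3, C8 sp3, C9 sp3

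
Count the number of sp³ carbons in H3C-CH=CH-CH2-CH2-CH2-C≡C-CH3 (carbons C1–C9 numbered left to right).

5

C1: sp3 ✓
C2: sp2
C3: sp2
C4: sp3 ✓
C5: sp3 ✓
C6: sp3 ✓
C7: sp
C8: sp
C9: sp3 ✓
C1, C4, C5, C6, C9 → 5 sp3 carbons.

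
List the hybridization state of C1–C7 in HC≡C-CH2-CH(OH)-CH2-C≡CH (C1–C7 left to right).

C1 — 2 σ bonds, plus two π bonds. Steric number 2, so sp.
C2 — 2 σ bonds, plus two π bonds. Steric number 2, so sp.
C3 carries 4 σ bonds, giving a steric number of 4, so it is sp3.
C4: 4 σ bonds — 4 electron domains, sp3.
C5 carries 4 σ bonds, giving a steric number of 4, so it is sp3.
C6: 2 σ bonds, plus two π bonds; 2 regions of electron density → sp.
C7: 2 σ bonds, plus two π bonds; 2 regions of electron density → sp.

C1 sp, C2 sp, C3 sp3, C4 sp3, C5 sp3, C6 sp, C7 sp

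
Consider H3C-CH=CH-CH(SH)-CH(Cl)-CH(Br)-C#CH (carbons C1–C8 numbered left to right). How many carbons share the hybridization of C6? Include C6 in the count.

C6 is sp3 (only σ bonds).
C1: sp3 ✓
C2: sp2
C3: sp2
C4: sp3 ✓
C5: sp3 ✓
C6: sp3 ✓
C7: sp
C8: sp
4 carbons are sp3.

4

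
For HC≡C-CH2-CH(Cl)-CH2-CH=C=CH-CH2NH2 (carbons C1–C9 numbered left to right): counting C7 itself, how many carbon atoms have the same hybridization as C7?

C7 is sp (two π bonds).
C1: sp ✓
C2: sp ✓
C3: sp3
C4: sp3
C5: sp3
C6: sp2
C7: sp ✓
C8: sp2
C9: sp3
3 carbons are sp.

3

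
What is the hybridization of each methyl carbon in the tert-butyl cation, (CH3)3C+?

Each methyl carbon is sp3: 4 σ bonds, 4 electron-density regions.

sp3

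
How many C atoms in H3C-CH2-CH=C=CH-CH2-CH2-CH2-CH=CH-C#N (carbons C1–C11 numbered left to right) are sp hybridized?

C1: sp3
C2: sp3
C3: sp2
C4: sp ✓
C5: sp2
C6: sp3
C7: sp3
C8: sp3
C9: sp2
C10: sp2
C11: sp ✓
C4, C11 → 2 sp carbons.

2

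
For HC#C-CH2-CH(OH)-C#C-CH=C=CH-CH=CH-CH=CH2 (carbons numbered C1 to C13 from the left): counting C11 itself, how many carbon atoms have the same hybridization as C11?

C11 is sp2 (one π bond).
C1: sp
C2: sp
C3: sp3
C4: sp3
C5: sp
C6: sp
C7: sp2 ✓
C8: sp
C9: sp2 ✓
C10: sp2 ✓
C11: sp2 ✓
C12: sp2 ✓
C13: sp2 ✓
6 carbons are sp2.

6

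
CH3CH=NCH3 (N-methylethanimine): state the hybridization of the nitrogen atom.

sp2

Two σ bonds + one lone pair = steric number 3 → sp2.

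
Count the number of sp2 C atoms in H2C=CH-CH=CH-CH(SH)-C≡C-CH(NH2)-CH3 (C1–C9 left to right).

4

C1: sp2 ✓
C2: sp2 ✓
C3: sp2 ✓
C4: sp2 ✓
C5: sp3
C6: sp
C7: sp
C8: sp3
C9: sp3
C1, C2, C3, C4 → 4 sp2 carbons.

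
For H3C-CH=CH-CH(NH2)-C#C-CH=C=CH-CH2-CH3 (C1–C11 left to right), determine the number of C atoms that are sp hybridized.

C1: sp3
C2: sp2
C3: sp2
C4: sp3
C5: sp ✓
C6: sp ✓
C7: sp2
C8: sp ✓
C9: sp2
C10: sp3
C11: sp3
C5, C6, C8 → 3 sp carbons.

3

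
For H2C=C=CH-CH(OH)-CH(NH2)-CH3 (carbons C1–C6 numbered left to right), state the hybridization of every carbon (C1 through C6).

C1 sp2, C2 sp, C3 sp2, C4 sp3, C5 sp3, C6 sp3

C1 is sp2: 3 σ bonds, plus one π bond, 3 electron-density regions.
C2: 2 σ bonds, plus two π bonds; 2 regions of electron density → sp.
C3 has 3 σ bonds, plus one π bond: steric number 3 → sp2.
C4 (4 σ bonds) has steric number 4: sp3.
C5 — 4 σ bonds. Steric number 4, so sp3.
C6 has 4 σ bonds: steric number 4 → sp3.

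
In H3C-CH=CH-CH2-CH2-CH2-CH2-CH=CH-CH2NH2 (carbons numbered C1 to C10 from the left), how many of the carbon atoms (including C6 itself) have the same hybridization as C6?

C6 is sp3 (only σ bonds).
C1: sp3 ✓
C2: sp2
C3: sp2
C4: sp3 ✓
C5: sp3 ✓
C6: sp3 ✓
C7: sp3 ✓
C8: sp2
C9: sp2
C10: sp3 ✓
6 carbons are sp3.

6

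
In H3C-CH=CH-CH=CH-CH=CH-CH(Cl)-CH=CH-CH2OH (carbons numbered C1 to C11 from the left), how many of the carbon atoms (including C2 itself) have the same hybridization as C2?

C2 is sp2 (one π bond).
C1: sp3
C2: sp2 ✓
C3: sp2 ✓
C4: sp2 ✓
C5: sp2 ✓
C6: sp2 ✓
C7: sp2 ✓
C8: sp3
C9: sp2 ✓
C10: sp2 ✓
C11: sp3
8 carbons are sp2.

8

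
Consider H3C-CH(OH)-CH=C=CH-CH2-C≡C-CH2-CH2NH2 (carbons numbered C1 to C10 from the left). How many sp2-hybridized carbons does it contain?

2

C1: sp3
C2: sp3
C3: sp2 ✓
C4: sp
C5: sp2 ✓
C6: sp3
C7: sp
C8: sp
C9: sp3
C10: sp3
C3, C5 → 2 sp2 carbons.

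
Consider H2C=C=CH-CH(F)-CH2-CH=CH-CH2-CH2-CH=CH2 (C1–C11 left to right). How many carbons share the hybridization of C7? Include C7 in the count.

6

C7 is sp2 (one π bond).
C1: sp2 ✓
C2: sp
C3: sp2 ✓
C4: sp3
C5: sp3
C6: sp2 ✓
C7: sp2 ✓
C8: sp3
C9: sp3
C10: sp2 ✓
C11: sp2 ✓
6 carbons are sp2.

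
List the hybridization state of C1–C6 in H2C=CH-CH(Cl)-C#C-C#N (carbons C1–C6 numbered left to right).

C1 sp2, C2 sp2, C3 sp3, C4 sp, C5 sp, C6 sp

C1 has 3 σ bonds, plus one π bond: steric number 3 → sp2.
C2: 3 σ bonds, plus one π bond — 3 electron domains, sp2.
C3: 4 σ bonds; 4 regions of electron density → sp3.
C4: 2 σ bonds, plus two π bonds — 2 electron domains, sp.
C5 has 2 σ bonds, plus two π bonds: steric number 2 → sp.
C6 (2 σ bonds, plus two π bonds) has steric number 2: sp.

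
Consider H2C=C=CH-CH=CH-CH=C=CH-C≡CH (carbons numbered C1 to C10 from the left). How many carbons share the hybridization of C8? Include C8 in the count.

6

C8 is sp2 (one π bond).
C1: sp2 ✓
C2: sp
C3: sp2 ✓
C4: sp2 ✓
C5: sp2 ✓
C6: sp2 ✓
C7: sp
C8: sp2 ✓
C9: sp
C10: sp
6 carbons are sp2.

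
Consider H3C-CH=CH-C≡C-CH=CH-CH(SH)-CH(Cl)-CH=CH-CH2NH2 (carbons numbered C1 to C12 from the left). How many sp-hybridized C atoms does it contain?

2

C1: sp3
C2: sp2
C3: sp2
C4: sp ✓
C5: sp ✓
C6: sp2
C7: sp2
C8: sp3
C9: sp3
C10: sp2
C11: sp2
C12: sp3
C4, C5 → 2 sp carbons.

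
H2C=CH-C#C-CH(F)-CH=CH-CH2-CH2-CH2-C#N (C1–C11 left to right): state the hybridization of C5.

sp3

C5 has 4 σ bonds: steric number 4 → sp3.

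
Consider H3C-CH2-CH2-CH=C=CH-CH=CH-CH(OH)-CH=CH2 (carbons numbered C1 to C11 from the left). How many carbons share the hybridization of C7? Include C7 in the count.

6

C7 is sp2 (one π bond).
C1: sp3
C2: sp3
C3: sp3
C4: sp2 ✓
C5: sp
C6: sp2 ✓
C7: sp2 ✓
C8: sp2 ✓
C9: sp3
C10: sp2 ✓
C11: sp2 ✓
6 carbons are sp2.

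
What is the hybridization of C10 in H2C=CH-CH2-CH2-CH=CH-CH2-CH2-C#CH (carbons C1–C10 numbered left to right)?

sp

C10 is sp: 2 σ bonds, plus two π bonds, 2 electron-density regions.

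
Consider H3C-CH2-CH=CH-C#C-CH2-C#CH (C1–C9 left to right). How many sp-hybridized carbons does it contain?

4

C1: sp3
C2: sp3
C3: sp2
C4: sp2
C5: sp ✓
C6: sp ✓
C7: sp3
C8: sp ✓
C9: sp ✓
C5, C6, C8, C9 → 4 sp carbons.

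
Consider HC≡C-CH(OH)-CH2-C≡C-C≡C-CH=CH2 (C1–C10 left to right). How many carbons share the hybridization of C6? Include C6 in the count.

6

C6 is sp (two π bonds).
C1: sp ✓
C2: sp ✓
C3: sp3
C4: sp3
C5: sp ✓
C6: sp ✓
C7: sp ✓
C8: sp ✓
C9: sp2
C10: sp2
6 carbons are sp.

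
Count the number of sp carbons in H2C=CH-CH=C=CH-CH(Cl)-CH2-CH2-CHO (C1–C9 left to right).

1

C1: sp2
C2: sp2
C3: sp2
C4: sp ✓
C5: sp2
C6: sp3
C7: sp3
C8: sp3
C9: sp2
C4 → 1 sp carbon.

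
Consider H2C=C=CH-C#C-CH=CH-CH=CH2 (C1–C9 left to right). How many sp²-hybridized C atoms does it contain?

C1: sp2 ✓
C2: sp
C3: sp2 ✓
C4: sp
C5: sp
C6: sp2 ✓
C7: sp2 ✓
C8: sp2 ✓
C9: sp2 ✓
C1, C3, C6, C7, C8, C9 → 6 sp2 carbons.

6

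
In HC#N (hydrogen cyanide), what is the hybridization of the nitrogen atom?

sp

The nitrogen atom carries 1 σ bond and 1 lone pair, plus two π bonds, giving a steric number of 2, so it is sp.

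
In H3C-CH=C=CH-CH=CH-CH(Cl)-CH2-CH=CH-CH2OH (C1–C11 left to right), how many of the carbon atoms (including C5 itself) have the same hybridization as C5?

C5 is sp2 (one π bond).
C1: sp3
C2: sp2 ✓
C3: sp
C4: sp2 ✓
C5: sp2 ✓
C6: sp2 ✓
C7: sp3
C8: sp3
C9: sp2 ✓
C10: sp2 ✓
C11: sp3
6 carbons are sp2.

6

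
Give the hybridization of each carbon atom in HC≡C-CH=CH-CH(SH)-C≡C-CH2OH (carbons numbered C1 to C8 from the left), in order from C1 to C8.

C1 — 2 σ bonds, plus two π bonds. Steric number 2, so sp.
C2: 2 σ bonds, plus two π bonds; 2 regions of electron density → sp.
C3 is sp2: 3 σ bonds, plus one π bond, 3 electron-density regions.
C4 (3 σ bonds, plus one π bond) has steric number 3: sp2.
C5 (4 σ bonds) has steric number 4: sp3.
C6 carries 2 σ bonds, plus two π bonds, giving a steric number of 2, so it is sp.
C7: 2 σ bonds, plus two π bonds; 2 regions of electron density → sp.
C8 (4 σ bonds) has steric number 4: sp3.

C1 sp, C2 sp, C3 sp2, C4 sp2, C5 sp3, C6 sp, C7 sp, C8 sp3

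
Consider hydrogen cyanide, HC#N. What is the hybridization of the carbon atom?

The carbon atom: 2 σ bonds, plus two π bonds — 2 electron domains, sp.

sp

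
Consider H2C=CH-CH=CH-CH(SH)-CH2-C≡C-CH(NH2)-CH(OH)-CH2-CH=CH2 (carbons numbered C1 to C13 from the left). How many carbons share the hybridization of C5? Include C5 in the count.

C5 is sp3 (only σ bonds).
C1: sp2
C2: sp2
C3: sp2
C4: sp2
C5: sp3 ✓
C6: sp3 ✓
C7: sp
C8: sp
C9: sp3 ✓
C10: sp3 ✓
C11: sp3 ✓
C12: sp2
C13: sp2
5 carbons are sp3.

5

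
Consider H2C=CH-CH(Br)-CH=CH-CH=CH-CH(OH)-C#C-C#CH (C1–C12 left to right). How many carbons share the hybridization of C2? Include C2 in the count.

C2 is sp2 (one π bond).
C1: sp2 ✓
C2: sp2 ✓
C3: sp3
C4: sp2 ✓
C5: sp2 ✓
C6: sp2 ✓
C7: sp2 ✓
C8: sp3
C9: sp
C10: sp
C11: sp
C12: sp
6 carbons are sp2.

6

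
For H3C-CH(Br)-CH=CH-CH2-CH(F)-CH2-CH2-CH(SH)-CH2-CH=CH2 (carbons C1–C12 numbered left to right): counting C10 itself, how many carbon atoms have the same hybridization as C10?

8

C10 is sp3 (only σ bonds).
C1: sp3 ✓
C2: sp3 ✓
C3: sp2
C4: sp2
C5: sp3 ✓
C6: sp3 ✓
C7: sp3 ✓
C8: sp3 ✓
C9: sp3 ✓
C10: sp3 ✓
C11: sp2
C12: sp2
8 carbons are sp3.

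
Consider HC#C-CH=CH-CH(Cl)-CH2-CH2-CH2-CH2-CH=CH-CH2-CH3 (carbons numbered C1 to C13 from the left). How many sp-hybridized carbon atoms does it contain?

2

C1: sp ✓
C2: sp ✓
C3: sp2
C4: sp2
C5: sp3
C6: sp3
C7: sp3
C8: sp3
C9: sp3
C10: sp2
C11: sp2
C12: sp3
C13: sp3
C1, C2 → 2 sp carbons.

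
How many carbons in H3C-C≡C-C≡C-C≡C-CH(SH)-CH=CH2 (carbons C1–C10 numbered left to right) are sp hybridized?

6

C1: sp3
C2: sp ✓
C3: sp ✓
C4: sp ✓
C5: sp ✓
C6: sp ✓
C7: sp ✓
C8: sp3
C9: sp2
C10: sp2
C2, C3, C4, C5, C6, C7 → 6 sp carbons.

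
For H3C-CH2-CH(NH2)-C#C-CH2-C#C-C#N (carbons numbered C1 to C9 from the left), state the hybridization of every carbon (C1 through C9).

C1 sp3, C2 sp3, C3 sp3, C4 sp, C5 sp, C6 sp3, C7 sp, C8 sp, C9 sp

C1 — 4 σ bonds. Steric number 4, so sp3.
C2 has 4 σ bonds: steric number 4 → sp3.
C3 is sp3: 4 σ bonds, 4 electron-density regions.
C4 is sp: 2 σ bonds, plus two π bonds, 2 electron-density regions.
C5 carries 2 σ bonds, plus two π bonds, giving a steric number of 2, so it is sp.
C6 (4 σ bonds) has steric number 4: sp3.
C7 is sp: 2 σ bonds, plus two π bonds, 2 electron-density regions.
C8 — 2 σ bonds, plus two π bonds. Steric number 2, so sp.
C9 is sp: 2 σ bonds, plus two π bonds, 2 electron-density regions.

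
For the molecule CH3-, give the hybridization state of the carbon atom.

Three σ bonds + one lone pair = steric number 4 → sp3, pyramidal.

sp^3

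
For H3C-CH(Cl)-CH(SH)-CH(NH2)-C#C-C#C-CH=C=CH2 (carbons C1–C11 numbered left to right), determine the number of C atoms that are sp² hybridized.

C1: sp3
C2: sp3
C3: sp3
C4: sp3
C5: sp
C6: sp
C7: sp
C8: sp
C9: sp2 ✓
C10: sp
C11: sp2 ✓
C9, C11 → 2 sp2 carbons.

2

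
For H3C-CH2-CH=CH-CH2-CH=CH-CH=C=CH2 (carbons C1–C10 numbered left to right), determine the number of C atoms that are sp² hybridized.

C1: sp3
C2: sp3
C3: sp2 ✓
C4: sp2 ✓
C5: sp3
C6: sp2 ✓
C7: sp2 ✓
C8: sp2 ✓
C9: sp
C10: sp2 ✓
C3, C4, C6, C7, C8, C10 → 6 sp2 carbons.

6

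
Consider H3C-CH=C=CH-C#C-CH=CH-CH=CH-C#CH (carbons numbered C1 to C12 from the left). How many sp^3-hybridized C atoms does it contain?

C1: sp3 ✓
C2: sp2
C3: sp
C4: sp2
C5: sp
C6: sp
C7: sp2
C8: sp2
C9: sp2
C10: sp2
C11: sp
C12: sp
C1 → 1 sp3 carbon.

1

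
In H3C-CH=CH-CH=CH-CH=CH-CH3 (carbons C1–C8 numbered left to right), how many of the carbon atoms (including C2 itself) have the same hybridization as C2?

6

C2 is sp2 (one π bond).
C1: sp3
C2: sp2 ✓
C3: sp2 ✓
C4: sp2 ✓
C5: sp2 ✓
C6: sp2 ✓
C7: sp2 ✓
C8: sp3
6 carbons are sp2.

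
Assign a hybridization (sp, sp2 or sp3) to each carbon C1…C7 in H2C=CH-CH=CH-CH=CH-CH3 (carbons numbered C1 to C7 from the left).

C1 — 3 σ bonds, plus one π bond. Steric number 3, so sp2.
C2 (3 σ bonds, plus one π bond) has steric number 3: sp2.
C3: 3 σ bonds, plus one π bond; 3 regions of electron density → sp2.
C4 (3 σ bonds, plus one π bond) has steric number 3: sp2.
C5 carries 3 σ bonds, plus one π bond, giving a steric number of 3, so it is sp2.
C6 is sp2: 3 σ bonds, plus one π bond, 3 electron-density regions.
C7 carries 4 σ bonds, giving a steric number of 4, so it is sp3.

C1 sp2, C2 sp2, C3 sp2, C4 sp2, C5 sp2, C6 sp2, C7 sp3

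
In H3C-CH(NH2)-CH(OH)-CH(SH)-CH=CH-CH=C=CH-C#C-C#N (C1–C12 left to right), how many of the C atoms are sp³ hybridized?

C1: sp3 ✓
C2: sp3 ✓
C3: sp3 ✓
C4: sp3 ✓
C5: sp2
C6: sp2
C7: sp2
C8: sp
C9: sp2
C10: sp
C11: sp
C12: sp
C1, C2, C3, C4 → 4 sp3 carbons.

4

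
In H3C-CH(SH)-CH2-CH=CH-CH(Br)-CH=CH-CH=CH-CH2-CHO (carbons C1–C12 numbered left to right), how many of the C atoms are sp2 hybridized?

7

C1: sp3
C2: sp3
C3: sp3
C4: sp2 ✓
C5: sp2 ✓
C6: sp3
C7: sp2 ✓
C8: sp2 ✓
C9: sp2 ✓
C10: sp2 ✓
C11: sp3
C12: sp2 ✓
C4, C5, C7, C8, C9, C10, C12 → 7 sp2 carbons.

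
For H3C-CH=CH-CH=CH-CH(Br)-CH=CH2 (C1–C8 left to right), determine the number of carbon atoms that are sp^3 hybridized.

C1: sp3 ✓
C2: sp2
C3: sp2
C4: sp2
C5: sp2
C6: sp3 ✓
C7: sp2
C8: sp2
C1, C6 → 2 sp3 carbons.

2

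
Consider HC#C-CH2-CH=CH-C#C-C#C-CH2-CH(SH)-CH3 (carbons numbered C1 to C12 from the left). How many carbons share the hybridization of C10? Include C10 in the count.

C10 is sp3 (only σ bonds).
C1: sp
C2: sp
C3: sp3 ✓
C4: sp2
C5: sp2
C6: sp
C7: sp
C8: sp
C9: sp
C10: sp3 ✓
C11: sp3 ✓
C12: sp3 ✓
4 carbons are sp3.

4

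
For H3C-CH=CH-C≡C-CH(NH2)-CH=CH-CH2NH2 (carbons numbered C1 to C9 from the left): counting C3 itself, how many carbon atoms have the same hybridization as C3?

C3 is sp2 (one π bond).
C1: sp3
C2: sp2 ✓
C3: sp2 ✓
C4: sp
C5: sp
C6: sp3
C7: sp2 ✓
C8: sp2 ✓
C9: sp3
4 carbons are sp2.

4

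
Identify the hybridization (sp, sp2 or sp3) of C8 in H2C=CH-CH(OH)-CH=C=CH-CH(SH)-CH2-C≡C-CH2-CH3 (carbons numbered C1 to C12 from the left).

sp^3

C8 carries 4 σ bonds, giving a steric number of 4, so it is sp3.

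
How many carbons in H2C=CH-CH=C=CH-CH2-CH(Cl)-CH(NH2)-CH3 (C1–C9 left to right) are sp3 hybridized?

C1: sp2
C2: sp2
C3: sp2
C4: sp
C5: sp2
C6: sp3 ✓
C7: sp3 ✓
C8: sp3 ✓
C9: sp3 ✓
C6, C7, C8, C9 → 4 sp3 carbons.

4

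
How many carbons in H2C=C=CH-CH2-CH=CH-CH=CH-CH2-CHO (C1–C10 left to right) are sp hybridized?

1

C1: sp2
C2: sp ✓
C3: sp2
C4: sp3
C5: sp2
C6: sp2
C7: sp2
C8: sp2
C9: sp3
C10: sp2
C2 → 1 sp carbon.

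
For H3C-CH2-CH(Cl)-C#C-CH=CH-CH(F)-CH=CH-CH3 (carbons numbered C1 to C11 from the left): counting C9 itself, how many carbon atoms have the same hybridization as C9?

4

C9 is sp2 (one π bond).
C1: sp3
C2: sp3
C3: sp3
C4: sp
C5: sp
C6: sp2 ✓
C7: sp2 ✓
C8: sp3
C9: sp2 ✓
C10: sp2 ✓
C11: sp3
4 carbons are sp2.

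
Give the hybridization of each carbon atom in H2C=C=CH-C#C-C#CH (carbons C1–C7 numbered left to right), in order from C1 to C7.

C1 sp2, C2 sp, C3 sp2, C4 sp, C5 sp, C6 sp, C7 sp

C1 is sp2: 3 σ bonds, plus one π bond, 3 electron-density regions.
C2 is sp: 2 σ bonds, plus two π bonds, 2 electron-density regions.
C3 carries 3 σ bonds, plus one π bond, giving a steric number of 3, so it is sp2.
C4 has 2 σ bonds, plus two π bonds: steric number 2 → sp.
C5 is sp: 2 σ bonds, plus two π bonds, 2 electron-density regions.
C6: 2 σ bonds, plus two π bonds; 2 regions of electron density → sp.
C7 is sp: 2 σ bonds, plus two π bonds, 2 electron-density regions.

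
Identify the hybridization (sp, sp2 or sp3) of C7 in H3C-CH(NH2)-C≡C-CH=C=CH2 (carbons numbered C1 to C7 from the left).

sp^2

C7 is sp2: 3 σ bonds, plus one π bond, 3 electron-density regions.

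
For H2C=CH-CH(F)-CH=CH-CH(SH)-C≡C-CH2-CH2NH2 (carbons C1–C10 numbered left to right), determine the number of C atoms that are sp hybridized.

C1: sp2
C2: sp2
C3: sp3
C4: sp2
C5: sp2
C6: sp3
C7: sp ✓
C8: sp ✓
C9: sp3
C10: sp3
C7, C8 → 2 sp carbons.

2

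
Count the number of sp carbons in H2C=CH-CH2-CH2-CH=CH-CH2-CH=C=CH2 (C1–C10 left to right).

1

C1: sp2
C2: sp2
C3: sp3
C4: sp3
C5: sp2
C6: sp2
C7: sp3
C8: sp2
C9: sp ✓
C10: sp2
C9 → 1 sp carbon.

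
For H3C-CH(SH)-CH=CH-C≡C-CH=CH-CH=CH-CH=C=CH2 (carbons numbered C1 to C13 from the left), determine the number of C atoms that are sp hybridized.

C1: sp3
C2: sp3
C3: sp2
C4: sp2
C5: sp ✓
C6: sp ✓
C7: sp2
C8: sp2
C9: sp2
C10: sp2
C11: sp2
C12: sp ✓
C13: sp2
C5, C6, C12 → 3 sp carbons.

3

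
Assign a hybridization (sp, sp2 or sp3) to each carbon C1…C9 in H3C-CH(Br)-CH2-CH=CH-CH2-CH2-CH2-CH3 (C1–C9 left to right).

C1 — 4 σ bonds. Steric number 4, so sp3.
C2 has 4 σ bonds: steric number 4 → sp3.
C3: 4 σ bonds; 4 regions of electron density → sp3.
C4 has 3 σ bonds, plus one π bond: steric number 3 → sp2.
C5: 3 σ bonds, plus one π bond; 3 regions of electron density → sp2.
C6: 4 σ bonds; 4 regions of electron density → sp3.
C7 — 4 σ bonds. Steric number 4, so sp3.
C8 has 4 σ bonds: steric number 4 → sp3.
C9: 4 σ bonds — 4 electron domains, sp3.

C1 sp3, C2 sp3, C3 sp3, C4 sp2, C5 sp2, C6 sp3, C7 sp3, C8 sp3, C9 sp3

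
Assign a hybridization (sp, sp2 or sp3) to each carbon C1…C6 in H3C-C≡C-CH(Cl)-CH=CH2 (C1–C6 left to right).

C1: 4 σ bonds; 4 regions of electron density → sp3.
C2: 2 σ bonds, plus two π bonds; 2 regions of electron density → sp.
C3: 2 σ bonds, plus two π bonds; 2 regions of electron density → sp.
C4 carries 4 σ bonds, giving a steric number of 4, so it is sp3.
C5 — 3 σ bonds, plus one π bond. Steric number 3, so sp2.
C6: 3 σ bonds, plus one π bond — 3 electron domains, sp2.

C1 sp3, C2 sp, C3 sp, C4 sp3, C5 sp2, C6 sp2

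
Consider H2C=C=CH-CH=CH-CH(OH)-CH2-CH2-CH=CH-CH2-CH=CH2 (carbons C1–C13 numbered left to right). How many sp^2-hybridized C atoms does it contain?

8

C1: sp2 ✓
C2: sp
C3: sp2 ✓
C4: sp2 ✓
C5: sp2 ✓
C6: sp3
C7: sp3
C8: sp3
C9: sp2 ✓
C10: sp2 ✓
C11: sp3
C12: sp2 ✓
C13: sp2 ✓
C1, C3, C4, C5, C9, C10, C12, C13 → 8 sp2 carbons.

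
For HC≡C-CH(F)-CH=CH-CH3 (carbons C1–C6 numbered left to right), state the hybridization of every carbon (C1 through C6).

C1 sp, C2 sp, C3 sp3, C4 sp2, C5 sp2, C6 sp3

C1: 2 σ bonds, plus two π bonds; 2 regions of electron density → sp.
C2 (2 σ bonds, plus two π bonds) has steric number 2: sp.
C3 carries 4 σ bonds, giving a steric number of 4, so it is sp3.
C4: 3 σ bonds, plus one π bond; 3 regions of electron density → sp2.
C5 carries 3 σ bonds, plus one π bond, giving a steric number of 3, so it is sp2.
C6 is sp3: 4 σ bonds, 4 electron-density regions.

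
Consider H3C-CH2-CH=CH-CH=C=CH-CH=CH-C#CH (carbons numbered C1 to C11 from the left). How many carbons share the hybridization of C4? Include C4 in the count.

6

C4 is sp2 (one π bond).
C1: sp3
C2: sp3
C3: sp2 ✓
C4: sp2 ✓
C5: sp2 ✓
C6: sp
C7: sp2 ✓
C8: sp2 ✓
C9: sp2 ✓
C10: sp
C11: sp
6 carbons are sp2.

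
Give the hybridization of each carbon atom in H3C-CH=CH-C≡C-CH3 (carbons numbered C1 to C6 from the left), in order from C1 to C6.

C1 sp3, C2 sp2, C3 sp2, C4 sp, C5 sp, C6 sp3

C1: 4 σ bonds; 4 regions of electron density → sp3.
C2 is sp2: 3 σ bonds, plus one π bond, 3 electron-density regions.
C3: 3 σ bonds, plus one π bond — 3 electron domains, sp2.
C4 is sp: 2 σ bonds, plus two π bonds, 2 electron-density regions.
C5: 2 σ bonds, plus two π bonds; 2 regions of electron density → sp.
C6 has 4 σ bonds: steric number 4 → sp3.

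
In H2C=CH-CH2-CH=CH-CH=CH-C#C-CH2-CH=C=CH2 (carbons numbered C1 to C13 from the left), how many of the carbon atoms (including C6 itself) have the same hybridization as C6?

8

C6 is sp2 (one π bond).
C1: sp2 ✓
C2: sp2 ✓
C3: sp3
C4: sp2 ✓
C5: sp2 ✓
C6: sp2 ✓
C7: sp2 ✓
C8: sp
C9: sp
C10: sp3
C11: sp2 ✓
C12: sp
C13: sp2 ✓
8 carbons are sp2.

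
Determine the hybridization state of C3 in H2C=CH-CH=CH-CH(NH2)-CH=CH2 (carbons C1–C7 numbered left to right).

C3 has 3 σ bonds, plus one π bond: steric number 3 → sp2.

sp^2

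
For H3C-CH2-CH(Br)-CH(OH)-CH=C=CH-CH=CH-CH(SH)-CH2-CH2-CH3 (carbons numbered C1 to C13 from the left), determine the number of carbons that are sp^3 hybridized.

C1: sp3 ✓
C2: sp3 ✓
C3: sp3 ✓
C4: sp3 ✓
C5: sp2
C6: sp
C7: sp2
C8: sp2
C9: sp2
C10: sp3 ✓
C11: sp3 ✓
C12: sp3 ✓
C13: sp3 ✓
C1, C2, C3, C4, C10, C11, C12, C13 → 8 sp3 carbons.

8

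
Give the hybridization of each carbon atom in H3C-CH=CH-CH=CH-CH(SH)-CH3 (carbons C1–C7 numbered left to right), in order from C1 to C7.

C1 sp3, C2 sp2, C3 sp2, C4 sp2, C5 sp2, C6 sp3, C7 sp3

C1 is sp3: 4 σ bonds, 4 electron-density regions.
C2: 3 σ bonds, plus one π bond — 3 electron domains, sp2.
C3 has 3 σ bonds, plus one π bond: steric number 3 → sp2.
C4: 3 σ bonds, plus one π bond; 3 regions of electron density → sp2.
C5: 3 σ bonds, plus one π bond — 3 electron domains, sp2.
C6 — 4 σ bonds. Steric number 4, so sp3.
C7: 4 σ bonds — 4 electron domains, sp3.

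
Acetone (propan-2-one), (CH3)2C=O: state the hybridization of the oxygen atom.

One σ bond + two lone pairs = steric number 3 → sp2.

sp^2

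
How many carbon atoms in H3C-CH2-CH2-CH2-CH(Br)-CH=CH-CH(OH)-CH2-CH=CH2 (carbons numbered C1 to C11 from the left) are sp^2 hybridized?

4

C1: sp3
C2: sp3
C3: sp3
C4: sp3
C5: sp3
C6: sp2 ✓
C7: sp2 ✓
C8: sp3
C9: sp3
C10: sp2 ✓
C11: sp2 ✓
C6, C7, C10, C11 → 4 sp2 carbons.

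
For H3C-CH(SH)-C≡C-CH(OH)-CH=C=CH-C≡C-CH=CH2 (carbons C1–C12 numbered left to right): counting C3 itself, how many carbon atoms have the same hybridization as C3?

C3 is sp (two π bonds).
C1: sp3
C2: sp3
C3: sp ✓
C4: sp ✓
C5: sp3
C6: sp2
C7: sp ✓
C8: sp2
C9: sp ✓
C10: sp ✓
C11: sp2
C12: sp2
5 carbons are sp.

5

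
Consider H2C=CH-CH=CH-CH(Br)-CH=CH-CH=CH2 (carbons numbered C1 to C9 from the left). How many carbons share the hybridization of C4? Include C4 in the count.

C4 is sp2 (one π bond).
C1: sp2 ✓
C2: sp2 ✓
C3: sp2 ✓
C4: sp2 ✓
C5: sp3
C6: sp2 ✓
C7: sp2 ✓
C8: sp2 ✓
C9: sp2 ✓
8 carbons are sp2.

8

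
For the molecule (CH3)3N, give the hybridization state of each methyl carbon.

Each methyl carbon carries 4 σ bonds, giving a steric number of 4, so it is sp3.

sp3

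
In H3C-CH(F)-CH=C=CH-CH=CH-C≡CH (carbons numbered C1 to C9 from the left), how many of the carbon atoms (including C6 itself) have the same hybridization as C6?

C6 is sp2 (one π bond).
C1: sp3
C2: sp3
C3: sp2 ✓
C4: sp
C5: sp2 ✓
C6: sp2 ✓
C7: sp2 ✓
C8: sp
C9: sp
4 carbons are sp2.

4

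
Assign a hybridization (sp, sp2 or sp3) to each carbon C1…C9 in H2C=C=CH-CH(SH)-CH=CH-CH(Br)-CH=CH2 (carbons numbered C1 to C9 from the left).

C1 sp2, C2 sp, C3 sp2, C4 sp3, C5 sp2, C6 sp2, C7 sp3, C8 sp2, C9 sp2

C1 has 3 σ bonds, plus one π bond: steric number 3 → sp2.
C2 carries 2 σ bonds, plus two π bonds, giving a steric number of 2, so it is sp.
C3 is sp2: 3 σ bonds, plus one π bond, 3 electron-density regions.
C4 — 4 σ bonds. Steric number 4, so sp3.
C5 (3 σ bonds, plus one π bond) has steric number 3: sp2.
C6: 3 σ bonds, plus one π bond; 3 regions of electron density → sp2.
C7 is sp3: 4 σ bonds, 4 electron-density regions.
C8 carries 3 σ bonds, plus one π bond, giving a steric number of 3, so it is sp2.
C9 — 3 σ bonds, plus one π bond. Steric number 3, so sp2.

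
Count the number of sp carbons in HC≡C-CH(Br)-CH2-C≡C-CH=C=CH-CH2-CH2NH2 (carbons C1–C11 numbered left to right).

5

C1: sp ✓
C2: sp ✓
C3: sp3
C4: sp3
C5: sp ✓
C6: sp ✓
C7: sp2
C8: sp ✓
C9: sp2
C10: sp3
C11: sp3
C1, C2, C5, C6, C8 → 5 sp carbons.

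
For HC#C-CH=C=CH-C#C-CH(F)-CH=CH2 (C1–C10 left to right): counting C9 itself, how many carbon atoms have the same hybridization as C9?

C9 is sp2 (one π bond).
C1: sp
C2: sp
C3: sp2 ✓
C4: sp
C5: sp2 ✓
C6: sp
C7: sp
C8: sp3
C9: sp2 ✓
C10: sp2 ✓
4 carbons are sp2.

4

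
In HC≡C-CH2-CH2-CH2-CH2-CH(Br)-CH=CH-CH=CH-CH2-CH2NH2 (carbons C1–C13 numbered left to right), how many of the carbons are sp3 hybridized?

C1: sp
C2: sp
C3: sp3 ✓
C4: sp3 ✓
C5: sp3 ✓
C6: sp3 ✓
C7: sp3 ✓
C8: sp2
C9: sp2
C10: sp2
C11: sp2
C12: sp3 ✓
C13: sp3 ✓
C3, C4, C5, C6, C7, C12, C13 → 7 sp3 carbons.

7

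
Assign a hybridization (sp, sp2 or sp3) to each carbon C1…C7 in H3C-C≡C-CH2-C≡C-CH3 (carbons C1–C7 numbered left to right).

C1 sp3, C2 sp, C3 sp, C4 sp3, C5 sp, C6 sp, C7 sp3

C1 (4 σ bonds) has steric number 4: sp3.
C2 carries 2 σ bonds, plus two π bonds, giving a steric number of 2, so it is sp.
C3: 2 σ bonds, plus two π bonds; 2 regions of electron density → sp.
C4: 4 σ bonds; 4 regions of electron density → sp3.
C5 — 2 σ bonds, plus two π bonds. Steric number 2, so sp.
C6 has 2 σ bonds, plus two π bonds: steric number 2 → sp.
C7 has 4 σ bonds: steric number 4 → sp3.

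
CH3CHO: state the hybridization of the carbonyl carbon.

The carbonyl carbon: 3 σ bonds, plus one π bond; 3 regions of electron density → sp2.

sp²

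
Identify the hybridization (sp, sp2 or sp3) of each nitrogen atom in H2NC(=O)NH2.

sp²

Both N lone pairs are conjugated with the C=O; planar sp2.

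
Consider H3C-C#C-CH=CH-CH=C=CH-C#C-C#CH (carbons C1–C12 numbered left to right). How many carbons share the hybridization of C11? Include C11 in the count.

C11 is sp (two π bonds).
C1: sp3
C2: sp ✓
C3: sp ✓
C4: sp2
C5: sp2
C6: sp2
C7: sp ✓
C8: sp2
C9: sp ✓
C10: sp ✓
C11: sp ✓
C12: sp ✓
7 carbons are sp.

7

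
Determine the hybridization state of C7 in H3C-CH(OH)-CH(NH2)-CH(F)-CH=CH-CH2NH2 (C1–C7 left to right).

C7 carries 4 σ bonds, giving a steric number of 4, so it is sp3.

sp³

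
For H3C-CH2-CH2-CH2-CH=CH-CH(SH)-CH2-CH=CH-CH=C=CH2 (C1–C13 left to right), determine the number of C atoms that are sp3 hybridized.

C1: sp3 ✓
C2: sp3 ✓
C3: sp3 ✓
C4: sp3 ✓
C5: sp2
C6: sp2
C7: sp3 ✓
C8: sp3 ✓
C9: sp2
C10: sp2
C11: sp2
C12: sp
C13: sp2
C1, C2, C3, C4, C7, C8 → 6 sp3 carbons.

6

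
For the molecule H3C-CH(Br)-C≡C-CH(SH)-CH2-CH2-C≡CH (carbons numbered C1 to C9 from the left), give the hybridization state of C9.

sp

C9 — 2 σ bonds, plus two π bonds. Steric number 2, so sp.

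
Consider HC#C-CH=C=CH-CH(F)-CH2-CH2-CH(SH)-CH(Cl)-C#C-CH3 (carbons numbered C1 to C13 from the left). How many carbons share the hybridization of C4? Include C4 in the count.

5

C4 is sp (two π bonds).
C1: sp ✓
C2: sp ✓
C3: sp2
C4: sp ✓
C5: sp2
C6: sp3
C7: sp3
C8: sp3
C9: sp3
C10: sp3
C11: sp ✓
C12: sp ✓
C13: sp3
5 carbons are sp.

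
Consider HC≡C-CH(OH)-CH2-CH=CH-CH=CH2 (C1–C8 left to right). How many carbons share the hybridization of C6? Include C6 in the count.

C6 is sp2 (one π bond).
C1: sp
C2: sp
C3: sp3
C4: sp3
C5: sp2 ✓
C6: sp2 ✓
C7: sp2 ✓
C8: sp2 ✓
4 carbons are sp2.

4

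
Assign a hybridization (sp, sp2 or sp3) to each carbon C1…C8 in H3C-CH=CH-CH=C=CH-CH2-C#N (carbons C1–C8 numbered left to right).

C1 sp3, C2 sp2, C3 sp2, C4 sp2, C5 sp, C6 sp2, C7 sp3, C8 sp

C1 has 4 σ bonds: steric number 4 → sp3.
C2 carries 3 σ bonds, plus one π bond, giving a steric number of 3, so it is sp2.
C3 carries 3 σ bonds, plus one π bond, giving a steric number of 3, so it is sp2.
C4 carries 3 σ bonds, plus one π bond, giving a steric number of 3, so it is sp2.
C5 (2 σ bonds, plus two π bonds) has steric number 2: sp.
C6 (3 σ bonds, plus one π bond) has steric number 3: sp2.
C7 — 4 σ bonds. Steric number 4, so sp3.
C8 is sp: 2 σ bonds, plus two π bonds, 2 electron-density regions.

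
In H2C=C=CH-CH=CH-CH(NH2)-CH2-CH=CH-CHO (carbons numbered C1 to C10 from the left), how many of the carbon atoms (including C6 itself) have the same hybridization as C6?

C6 is sp3 (only σ bonds).
C1: sp2
C2: sp
C3: sp2
C4: sp2
C5: sp2
C6: sp3 ✓
C7: sp3 ✓
C8: sp2
C9: sp2
C10: sp2
2 carbons are sp3.

2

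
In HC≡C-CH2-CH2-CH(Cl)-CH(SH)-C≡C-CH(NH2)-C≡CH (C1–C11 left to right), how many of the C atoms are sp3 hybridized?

C1: sp
C2: sp
C3: sp3 ✓
C4: sp3 ✓
C5: sp3 ✓
C6: sp3 ✓
C7: sp
C8: sp
C9: sp3 ✓
C10: sp
C11: sp
C3, C4, C5, C6, C9 → 5 sp3 carbons.

5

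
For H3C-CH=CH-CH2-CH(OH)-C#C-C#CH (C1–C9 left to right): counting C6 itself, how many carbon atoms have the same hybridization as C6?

C6 is sp (two π bonds).
C1: sp3
C2: sp2
C3: sp2
C4: sp3
C5: sp3
C6: sp ✓
C7: sp ✓
C8: sp ✓
C9: sp ✓
4 carbons are sp.

4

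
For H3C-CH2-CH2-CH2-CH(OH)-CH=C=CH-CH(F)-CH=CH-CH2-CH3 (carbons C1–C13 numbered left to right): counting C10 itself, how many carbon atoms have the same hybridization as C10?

C10 is sp2 (one π bond).
C1: sp3
C2: sp3
C3: sp3
C4: sp3
C5: sp3
C6: sp2 ✓
C7: sp
C8: sp2 ✓
C9: sp3
C10: sp2 ✓
C11: sp2 ✓
C12: sp3
C13: sp3
4 carbons are sp2.

4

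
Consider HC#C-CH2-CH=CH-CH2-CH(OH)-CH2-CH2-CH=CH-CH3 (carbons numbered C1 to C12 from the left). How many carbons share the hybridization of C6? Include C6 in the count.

C6 is sp3 (only σ bonds).
C1: sp
C2: sp
C3: sp3 ✓
C4: sp2
C5: sp2
C6: sp3 ✓
C7: sp3 ✓
C8: sp3 ✓
C9: sp3 ✓
C10: sp2
C11: sp2
C12: sp3 ✓
6 carbons are sp3.

6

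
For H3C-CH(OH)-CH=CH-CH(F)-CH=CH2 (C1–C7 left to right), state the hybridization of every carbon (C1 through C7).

C1 sp3, C2 sp3, C3 sp2, C4 sp2, C5 sp3, C6 sp2, C7 sp2

C1 carries 4 σ bonds, giving a steric number of 4, so it is sp3.
C2 has 4 σ bonds: steric number 4 → sp3.
C3 — 3 σ bonds, plus one π bond. Steric number 3, so sp2.
C4 — 3 σ bonds, plus one π bond. Steric number 3, so sp2.
C5 — 4 σ bonds. Steric number 4, so sp3.
C6 carries 3 σ bonds, plus one π bond, giving a steric number of 3, so it is sp2.
C7 — 3 σ bonds, plus one π bond. Steric number 3, so sp2.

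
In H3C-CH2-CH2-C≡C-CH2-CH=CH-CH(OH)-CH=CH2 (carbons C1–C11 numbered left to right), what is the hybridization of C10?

sp²

C10 has 3 σ bonds, plus one π bond: steric number 3 → sp2.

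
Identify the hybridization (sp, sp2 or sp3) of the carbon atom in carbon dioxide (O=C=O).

Two σ bonds, two π bonds → steric number 2 → sp.

sp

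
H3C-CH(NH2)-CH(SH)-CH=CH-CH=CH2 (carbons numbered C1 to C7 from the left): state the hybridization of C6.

C6 is sp2: 3 σ bonds, plus one π bond, 3 electron-density regions.

sp²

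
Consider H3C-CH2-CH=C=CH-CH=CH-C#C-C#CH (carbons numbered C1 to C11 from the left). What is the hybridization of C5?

C5 — 3 σ bonds, plus one π bond. Steric number 3, so sp2.

sp²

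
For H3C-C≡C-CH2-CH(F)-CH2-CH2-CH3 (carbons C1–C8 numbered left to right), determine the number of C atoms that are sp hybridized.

2

C1: sp3
C2: sp ✓
C3: sp ✓
C4: sp3
C5: sp3
C6: sp3
C7: sp3
C8: sp3
C2, C3 → 2 sp carbons.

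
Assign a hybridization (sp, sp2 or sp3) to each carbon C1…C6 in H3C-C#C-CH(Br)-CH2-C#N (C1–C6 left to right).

C1 — 4 σ bonds. Steric number 4, so sp3.
C2: 2 σ bonds, plus two π bonds; 2 regions of electron density → sp.
C3 — 2 σ bonds, plus two π bonds. Steric number 2, so sp.
C4 — 4 σ bonds. Steric number 4, so sp3.
C5: 4 σ bonds — 4 electron domains, sp3.
C6: 2 σ bonds, plus two π bonds; 2 regions of electron density → sp.

C1 sp3, C2 sp, C3 sp, C4 sp3, C5 sp3, C6 sp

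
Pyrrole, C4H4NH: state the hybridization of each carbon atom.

Each carbon atom is sp2: 3 σ bonds, plus one π bond, 3 electron-density regions.

sp^2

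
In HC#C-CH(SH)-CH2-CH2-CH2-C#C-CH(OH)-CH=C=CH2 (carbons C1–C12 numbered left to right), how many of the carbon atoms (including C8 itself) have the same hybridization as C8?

5

C8 is sp (two π bonds).
C1: sp ✓
C2: sp ✓
C3: sp3
C4: sp3
C5: sp3
C6: sp3
C7: sp ✓
C8: sp ✓
C9: sp3
C10: sp2
C11: sp ✓
C12: sp2
5 carbons are sp.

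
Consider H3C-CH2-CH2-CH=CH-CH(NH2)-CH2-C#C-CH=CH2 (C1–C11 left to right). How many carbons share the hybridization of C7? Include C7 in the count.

C7 is sp3 (only σ bonds).
C1: sp3 ✓
C2: sp3 ✓
C3: sp3 ✓
C4: sp2
C5: sp2
C6: sp3 ✓
C7: sp3 ✓
C8: sp
C9: sp
C10: sp2
C11: sp2
5 carbons are sp3.

5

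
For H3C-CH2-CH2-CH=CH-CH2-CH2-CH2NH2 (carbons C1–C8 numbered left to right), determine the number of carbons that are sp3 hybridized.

6

C1: sp3 ✓
C2: sp3 ✓
C3: sp3 ✓
C4: sp2
C5: sp2
C6: sp3 ✓
C7: sp3 ✓
C8: sp3 ✓
C1, C2, C3, C6, C7, C8 → 6 sp3 carbons.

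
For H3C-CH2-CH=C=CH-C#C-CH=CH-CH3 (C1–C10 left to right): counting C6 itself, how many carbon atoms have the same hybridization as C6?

3

C6 is sp (two π bonds).
C1: sp3
C2: sp3
C3: sp2
C4: sp ✓
C5: sp2
C6: sp ✓
C7: sp ✓
C8: sp2
C9: sp2
C10: sp3
3 carbons are sp.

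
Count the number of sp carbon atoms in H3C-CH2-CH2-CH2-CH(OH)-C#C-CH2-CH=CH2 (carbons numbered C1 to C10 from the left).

2

C1: sp3
C2: sp3
C3: sp3
C4: sp3
C5: sp3
C6: sp ✓
C7: sp ✓
C8: sp3
C9: sp2
C10: sp2
C6, C7 → 2 sp carbons.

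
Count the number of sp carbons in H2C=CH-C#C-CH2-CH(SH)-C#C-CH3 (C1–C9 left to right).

C1: sp2
C2: sp2
C3: sp ✓
C4: sp ✓
C5: sp3
C6: sp3
C7: sp ✓
C8: sp ✓
C9: sp3
C3, C4, C7, C8 → 4 sp carbons.

4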